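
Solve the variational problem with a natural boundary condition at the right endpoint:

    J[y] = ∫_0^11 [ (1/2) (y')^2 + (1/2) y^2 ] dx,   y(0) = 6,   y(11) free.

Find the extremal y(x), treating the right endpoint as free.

The Lagrangian L = (1/2) (y')^2 + (1/2) y^2 gives
    ∂L/∂y = 1 y,   ∂L/∂y' = y'.
Euler-Lagrange: y'' − y = 0.
With k = 1, the general solution is
    y(x) = A cosh(x) + B sinh(x).
Fixed left endpoint y(0) = 6 ⇒ A = 6.
The right endpoint x = 11 is free, so the natural (transversality) condition is ∂L/∂y' |_{x=11} = 0, i.e. y'(11) = 0.
Compute y'(x) = A k sinh(k x) + B k cosh(k x), so
    y'(11) = A k sinh(k·11) + B k cosh(k·11) = 0
    ⇒ B = −A tanh(k·11) = − 6 tanh(1·11).
Therefore the extremal is
    y(x) = 6 cosh(1 x) − 6 tanh(1·11) sinh(1 x).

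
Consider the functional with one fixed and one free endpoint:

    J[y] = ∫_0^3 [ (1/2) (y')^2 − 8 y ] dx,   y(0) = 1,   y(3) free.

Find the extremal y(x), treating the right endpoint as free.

The Lagrangian L = (1/2) (y')^2 − 8 y gives
    ∂L/∂y = −8,   ∂L/∂y' = y'.
Euler-Lagrange: d/dx(y') − (−8) = 0, i.e. y'' + 8 = 0, so
    y(x) = −(8/2) x^2 + C1 x + C2.
Fixed left endpoint y(0) = 1 ⇒ C2 = 1.
The right endpoint x = 3 is free, so the natural (transversality) condition is ∂L/∂y' |_{x=3} = 0, i.e. y'(3) = 0.
Compute y'(x) = −8 x + C1, so y'(3) = −24 + C1 = 0 ⇒ C1 = 24.
Therefore the extremal is
    y(x) = −4 x^2 + 24 x + 1.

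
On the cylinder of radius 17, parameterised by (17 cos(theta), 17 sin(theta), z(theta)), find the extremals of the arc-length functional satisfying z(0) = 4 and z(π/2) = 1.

Parameterise the cylinder of radius R = 17 as
    r(θ) = (17 cos θ, 17 sin θ, z(θ)).
The arc-length element is
    ds = sqrt(289 + (dz/dθ)^2) dθ,
so the Lagrangian is L = sqrt(289 + z'^2).
L depends on z' only, not on z or θ, so ∂L/∂z = 0 and
    ∂L/∂z' = z' / sqrt(289 + z'^2).
The Euler-Lagrange equation gives
    d/dθ( z' / sqrt(289 + z'^2) ) = 0,
so z' is constant. Integrating once:
    z(θ) = a θ + b,
a helix on the cylinder (a straight line when the cylinder is unrolled). The constants a, b are determined by the endpoint conditions.
With endpoint conditions z(0) = 4 and z(π/2) = 1: from z(0) = b we get b = 4, and a·π/2 + 4 = 1 gives a = -6/π, so
    z(θ) = (-6/π) θ + 4.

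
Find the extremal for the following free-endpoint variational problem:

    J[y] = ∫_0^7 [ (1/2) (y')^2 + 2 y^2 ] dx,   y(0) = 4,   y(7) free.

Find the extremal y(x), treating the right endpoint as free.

The Lagrangian L = (1/2) (y')^2 + 2 y^2 gives
    ∂L/∂y = 4 y,   ∂L/∂y' = y'.
Euler-Lagrange: y'' − 4 y = 0.
With k = 2, the general solution is
    y(x) = A cosh(2 x) + B sinh(2 x).
Fixed left endpoint y(0) = 4 ⇒ A = 4.
The right endpoint x = 7 is free, so the natural (transversality) condition is ∂L/∂y' |_{x=7} = 0, i.e. y'(7) = 0.
Compute y'(x) = A k sinh(k x) + B k cosh(k x), so
    y'(7) = A k sinh(k·7) + B k cosh(k·7) = 0
    ⇒ B = −A tanh(k·7) = − 4 tanh(2·7).
Therefore the extremal is
    y(x) = 4 cosh(2 x) − 4 tanh(2·7) sinh(2 x).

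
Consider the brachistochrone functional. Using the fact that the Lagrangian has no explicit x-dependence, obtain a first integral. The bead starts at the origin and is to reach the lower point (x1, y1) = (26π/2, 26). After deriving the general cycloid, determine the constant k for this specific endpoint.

The Lagrangian L = sqrt((1 + y'^2) / y) has no explicit x dependence, so the Beltrami identity applies:
    L − y' ∂L/∂y' = C.
Compute ∂L/∂y' = y' / sqrt(y (1 + y'^2)).
Substitute:
    sqrt((1 + y'^2)/y) − y'·y' / sqrt(y (1 + y'^2))
    = (1 + y'^2) / sqrt(y (1 + y'^2)) − y'^2 / sqrt(y (1 + y'^2))
    = 1 / sqrt(y (1 + y'^2)) = C.
Squaring and rearranging gives the first integral
    y (1 + y'^2) = 1/C^2 =: k   (constant).
Solving this first-order ODE by the substitution
    y = (k/2)(1 − cos θ)
yields the cycloid parameterisation
    x(θ) = (k/2)(θ − sin θ),   y(θ) = (k/2)(1 − cos θ).
The constant k is fixed by the endpoint condition.
Now fit the given lower endpoint (x1, y1) = (26π/2, 26). At the bottom of the first arch (θ = π), the parametric equations give
    y(π) = (k/2)(1 − cos π) = k,
    x(π) = (k/2)(π − sin π) = kπ/2.
Matching y(π) = 26 gives k = 26, consistent with x(π) = 26π/2. Therefore the specific cycloid is
    x(θ) = (26/2)(θ − sin θ),   y(θ) = (26/2)(1 − cos θ).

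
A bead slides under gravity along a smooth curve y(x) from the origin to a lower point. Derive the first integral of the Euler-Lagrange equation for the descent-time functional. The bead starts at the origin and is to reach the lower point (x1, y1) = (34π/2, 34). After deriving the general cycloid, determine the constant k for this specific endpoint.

The Lagrangian L = sqrt((1 + y'^2) / y) has no explicit x dependence, so the Beltrami identity applies:
    L − y' ∂L/∂y' = C.
Compute ∂L/∂y' = y' / sqrt(y (1 + y'^2)).
Substitute:
    sqrt((1 + y'^2)/y) − y'·y' / sqrt(y (1 + y'^2))
    = (1 + y'^2) / sqrt(y (1 + y'^2)) − y'^2 / sqrt(y (1 + y'^2))
    = 1 / sqrt(y (1 + y'^2)) = C.
Squaring and rearranging gives the first integral
    y (1 + y'^2) = 1/C^2 =: k   (constant).
Solving this first-order ODE by the substitution
    y = (k/2)(1 − cos θ)
yields the cycloid parameterisation
    x(θ) = (k/2)(θ − sin θ),   y(θ) = (k/2)(1 − cos θ).
The constant k is fixed by the endpoint condition.
Now fit the given lower endpoint (x1, y1) = (34π/2, 34). At the bottom of the first arch (θ = π), the parametric equations give
    y(π) = (k/2)(1 − cos π) = k,
    x(π) = (k/2)(π − sin π) = kπ/2.
Matching y(π) = 34 gives k = 34, consistent with x(π) = 34π/2. Therefore the specific cycloid is
    x(θ) = (34/2)(θ − sin θ),   y(θ) = (34/2)(1 − cos θ).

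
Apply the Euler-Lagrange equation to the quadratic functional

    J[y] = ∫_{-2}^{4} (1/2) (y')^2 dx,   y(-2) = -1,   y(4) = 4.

The Lagrangian is L = (1/2) (y')^2.
Compute ∂L/∂y = 0, ∂L/∂y' = y'.
The Euler-Lagrange equation d/dx(∂L/∂y') − ∂L/∂y = 0 reduces to
    y'' = 0.
Its general solution is
    y(x) = A x + B,
with A, B fixed by the endpoint conditions.
Applying the endpoint conditions y(-2) = -1 and y(4) = 4: solve A·-2 + B = -1 and A·4 + B = 4. Subtracting gives A(4 − -2) = 4 − -1, so A = 5/6, and B = -1 − A·-2 = 2/3. Therefore
    y(x) = (5/6) x + 2/3.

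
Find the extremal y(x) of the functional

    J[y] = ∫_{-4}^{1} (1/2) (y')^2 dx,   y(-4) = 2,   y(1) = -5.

The Lagrangian is L = (1/2) (y')^2.
Compute ∂L/∂y = 0, ∂L/∂y' = y'.
The Euler-Lagrange equation d/dx(∂L/∂y') − ∂L/∂y = 0 reduces to
    y'' = 0.
Its general solution is
    y(x) = A x + B,
with A, B fixed by the endpoint conditions.
Applying the endpoint conditions y(-4) = 2 and y(1) = -5: solve A·-4 + B = 2 and A·1 + B = -5. Subtracting gives A(1 − -4) = -5 − 2, so A = -7/5, and B = 2 − A·-4 = -18/5. Therefore
    y(x) = (-7/5) x - 18/5.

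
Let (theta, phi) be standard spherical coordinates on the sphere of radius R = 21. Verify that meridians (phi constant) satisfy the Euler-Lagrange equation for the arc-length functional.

On the sphere of radius R = 21 with spherical coordinates (θ, φ), the induced metric is
    ds^2 = 441(dθ^2 + sin^2(θ) dφ^2).
Using θ as the parameter, the arc-length functional becomes
    J[φ] = ∫ 21 sqrt(1 + sin^2(θ) (dφ/dθ)^2) dθ.
So L = 21 sqrt(1 + sin^2(θ) φ'^2). Compute
    ∂L/∂φ = 0  (L has no explicit φ dependence),
    ∂L/∂φ' = 21 sin^2(θ) φ' / sqrt(1 + sin^2(θ) φ'^2).
For the candidate φ(θ) = c (constant), φ' = 0, so ∂L/∂φ' evaluated along the candidate vanishes, and ∂L/∂φ is identically zero. Hence
    d/dθ(∂L/∂φ') − ∂L/∂φ = 0
is satisfied. Therefore meridians φ = const are extremals of arc length — they are geodesics on the sphere.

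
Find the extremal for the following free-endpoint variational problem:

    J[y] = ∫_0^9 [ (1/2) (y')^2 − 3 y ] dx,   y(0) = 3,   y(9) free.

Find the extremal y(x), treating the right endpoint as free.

The Lagrangian L = (1/2) (y')^2 − 3 y gives
    ∂L/∂y = −3,   ∂L/∂y' = y'.
Euler-Lagrange: d/dx(y') − (−3) = 0, i.e. y'' + 3 = 0, so
    y(x) = −(3/2) x^2 + C1 x + C2.
Fixed left endpoint y(0) = 3 ⇒ C2 = 3.
The right endpoint x = 9 is free, so the natural (transversality) condition is ∂L/∂y' |_{x=9} = 0, i.e. y'(9) = 0.
Compute y'(x) = −3 x + C1, so y'(9) = −27 + C1 = 0 ⇒ C1 = 27.
Therefore the extremal is
    y(x) = −(3/2) x^2 + 27 x + 3.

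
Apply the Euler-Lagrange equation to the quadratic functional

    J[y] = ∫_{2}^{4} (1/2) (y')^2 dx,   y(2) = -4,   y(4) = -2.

The Lagrangian is L = (1/2) (y')^2.
Compute ∂L/∂y = 0, ∂L/∂y' = y'.
The Euler-Lagrange equation d/dx(∂L/∂y') − ∂L/∂y = 0 reduces to
    y'' = 0.
Its general solution is
    y(x) = A x + B,
with A, B fixed by the endpoint conditions.
Applying the endpoint conditions y(2) = -4 and y(4) = -2: solve A·2 + B = -4 and A·4 + B = -2. Subtracting gives A(4 − 2) = -2 − -4, so A = 1, and B = -4 − A·2 = -6. Therefore
    y(x) = x - 6.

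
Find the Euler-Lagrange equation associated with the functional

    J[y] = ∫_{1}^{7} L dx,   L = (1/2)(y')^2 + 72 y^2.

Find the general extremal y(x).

The Lagrangian is L = (1/2)(y')^2 + 72 y^2.
∂L/∂y = 144y.
∂L/∂y' = y'.
The Euler-Lagrange equation d/dx(∂L/∂y') − ∂L/∂y = 0 becomes:
    y'' - 144 y = 0
General solution: y(x) = A e^(12x) + B e^(-12x), where A and B are arbitrary constants fixed by the endpoint conditions.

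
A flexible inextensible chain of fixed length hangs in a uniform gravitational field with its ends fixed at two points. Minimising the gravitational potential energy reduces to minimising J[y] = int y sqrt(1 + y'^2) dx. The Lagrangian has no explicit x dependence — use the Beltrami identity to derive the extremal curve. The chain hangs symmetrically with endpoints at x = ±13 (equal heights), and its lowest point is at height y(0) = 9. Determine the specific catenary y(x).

The Lagrangian L(y, y') = y sqrt(1 + y'^2) has no explicit x dependence, so the Beltrami identity applies:
    L − y' ∂L/∂y' = C.
Compute ∂L/∂y' = y · y' / sqrt(1 + y'^2). Then
    L − y' ∂L/∂y'
    = y sqrt(1 + y'^2) − y · y'^2 / sqrt(1 + y'^2)
    = y (1 + y'^2 − y'^2) / sqrt(1 + y'^2)
    = y / sqrt(1 + y'^2) = C.
Squaring gives y^2 = C^2 (1 + y'^2), i.e.
    y'^2 = y^2 / C^2 − 1.
Separating variables,
    dy / sqrt(y^2 − C^2) = dx / C,
and integrating gives arccosh(y / C) = (x − a)/C, so
    y(x) = C cosh((x − a)/C),
the catenary. The constants C and a are fixed by the two endpoint conditions (and, for the hanging-chain problem, the length constraint selects C).
Now fit the given data. The endpoints x = ±13 are symmetric at equal height, so the catenary is even about its minimum: a = 0 and y(x) = C cosh(x/C). The lowest point is y(0) = C cosh(0) = C, and we are told y(0) = 9, so C = 9. Therefore
    y(x) = 9 cosh(x/9),
and at the endpoints
    y(±13) = 9 cosh(13/9).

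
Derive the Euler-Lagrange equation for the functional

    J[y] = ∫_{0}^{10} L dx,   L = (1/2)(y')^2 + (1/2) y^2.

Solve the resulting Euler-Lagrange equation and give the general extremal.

The Lagrangian is L = (1/2)(y')^2 + (1/2) y^2.
∂L/∂y = y.
∂L/∂y' = y'.
The Euler-Lagrange equation d/dx(∂L/∂y') − ∂L/∂y = 0 becomes:
    y'' - y = 0
General solution: y(x) = A e^x + B e^(-x), where A and B are arbitrary constants fixed by the endpoint conditions.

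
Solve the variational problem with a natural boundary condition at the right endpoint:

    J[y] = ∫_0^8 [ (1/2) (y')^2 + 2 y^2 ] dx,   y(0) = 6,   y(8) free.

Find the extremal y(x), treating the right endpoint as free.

The Lagrangian L = (1/2) (y')^2 + 2 y^2 gives
    ∂L/∂y = 4 y,   ∂L/∂y' = y'.
Euler-Lagrange: y'' − 4 y = 0.
With k = 2, the general solution is
    y(x) = A cosh(2 x) + B sinh(2 x).
Fixed left endpoint y(0) = 6 ⇒ A = 6.
The right endpoint x = 8 is free, so the natural (transversality) condition is ∂L/∂y' |_{x=8} = 0, i.e. y'(8) = 0.
Compute y'(x) = A k sinh(k x) + B k cosh(k x), so
    y'(8) = A k sinh(k·8) + B k cosh(k·8) = 0
    ⇒ B = −A tanh(k·8) = − 6 tanh(2·8).
Therefore the extremal is
    y(x) = 6 cosh(2 x) − 6 tanh(2·8) sinh(2 x).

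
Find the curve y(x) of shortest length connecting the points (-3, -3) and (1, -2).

Arc-length functional: J[y] = ∫ sqrt(1 + (y')^2) dx.
Lagrangian L = sqrt(1 + (y')^2) has no explicit y dependence, so ∂L/∂y = 0 and the Euler-Lagrange equation gives
    d/dx( y' / sqrt(1 + (y')^2) ) = 0  ⇒  y' / sqrt(1 + (y')^2) = const.
Hence y' is constant, so y(x) is affine.
Fitting the endpoints (-3, -3) and (1, -2):
    slope m = ((-2) − (-3)) / (1 − (-3)) = 1/4,
    intercept c = (-3) − m·(-3) = -9/4.
Extremal: y(x) = (1/4) x - 9/4.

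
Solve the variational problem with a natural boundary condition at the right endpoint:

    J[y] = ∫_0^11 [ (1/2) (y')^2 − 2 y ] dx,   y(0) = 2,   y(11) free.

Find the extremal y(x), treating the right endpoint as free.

The Lagrangian L = (1/2) (y')^2 − 2 y gives
    ∂L/∂y = −2,   ∂L/∂y' = y'.
Euler-Lagrange: d/dx(y') − (−2) = 0, i.e. y'' + 2 = 0, so
    y(x) = −(2/2) x^2 + C1 x + C2.
Fixed left endpoint y(0) = 2 ⇒ C2 = 2.
The right endpoint x = 11 is free, so the natural (transversality) condition is ∂L/∂y' |_{x=11} = 0, i.e. y'(11) = 0.
Compute y'(x) = −2 x + C1, so y'(11) = −22 + C1 = 0 ⇒ C1 = 22.
Therefore the extremal is
    y(x) = −x^2 + 22 x + 2.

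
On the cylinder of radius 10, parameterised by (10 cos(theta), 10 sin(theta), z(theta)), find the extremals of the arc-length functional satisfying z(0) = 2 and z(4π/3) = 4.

Parameterise the cylinder of radius R = 10 as
    r(θ) = (10 cos θ, 10 sin θ, z(θ)).
The arc-length element is
    ds = sqrt(100 + (dz/dθ)^2) dθ,
so the Lagrangian is L = sqrt(100 + z'^2).
L depends on z' only, not on z or θ, so ∂L/∂z = 0 and
    ∂L/∂z' = z' / sqrt(100 + z'^2).
The Euler-Lagrange equation gives
    d/dθ( z' / sqrt(100 + z'^2) ) = 0,
so z' is constant. Integrating once:
    z(θ) = a θ + b,
a helix on the cylinder (a straight line when the cylinder is unrolled). The constants a, b are determined by the endpoint conditions.
With endpoint conditions z(0) = 2 and z(4π/3) = 4: from z(0) = b we get b = 2, and a·4π/3 + 2 = 4 gives a = 3/(2π), so
    z(θ) = (3/(2π)) θ + 2.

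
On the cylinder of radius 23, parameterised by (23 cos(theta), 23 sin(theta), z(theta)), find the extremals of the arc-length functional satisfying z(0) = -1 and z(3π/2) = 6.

Parameterise the cylinder of radius R = 23 as
    r(θ) = (23 cos θ, 23 sin θ, z(θ)).
The arc-length element is
    ds = sqrt(529 + (dz/dθ)^2) dθ,
so the Lagrangian is L = sqrt(529 + z'^2).
L depends on z' only, not on z or θ, so ∂L/∂z = 0 and
    ∂L/∂z' = z' / sqrt(529 + z'^2).
The Euler-Lagrange equation gives
    d/dθ( z' / sqrt(529 + z'^2) ) = 0,
so z' is constant. Integrating once:
    z(θ) = a θ + b,
a helix on the cylinder (a straight line when the cylinder is unrolled). The constants a, b are determined by the endpoint conditions.
With endpoint conditions z(0) = -1 and z(3π/2) = 6: from z(0) = b we get b = -1, and a·3π/2 + -1 = 6 gives a = 14/(3π), so
    z(θ) = (14/(3π)) θ − 1.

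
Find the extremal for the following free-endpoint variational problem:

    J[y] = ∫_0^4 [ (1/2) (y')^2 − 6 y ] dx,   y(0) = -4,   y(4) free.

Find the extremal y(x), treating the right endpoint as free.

The Lagrangian L = (1/2) (y')^2 − 6 y gives
    ∂L/∂y = −6,   ∂L/∂y' = y'.
Euler-Lagrange: d/dx(y') − (−6) = 0, i.e. y'' + 6 = 0, so
    y(x) = −(6/2) x^2 + C1 x + C2.
Fixed left endpoint y(0) = -4 ⇒ C2 = -4.
The right endpoint x = 4 is free, so the natural (transversality) condition is ∂L/∂y' |_{x=4} = 0, i.e. y'(4) = 0.
Compute y'(x) = −6 x + C1, so y'(4) = −24 + C1 = 0 ⇒ C1 = 24.
Therefore the extremal is
    y(x) = −3 x^2 + 24 x − 4.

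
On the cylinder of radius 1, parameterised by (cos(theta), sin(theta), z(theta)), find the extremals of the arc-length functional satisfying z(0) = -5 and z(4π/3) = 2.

Parameterise the cylinder of radius R = 1 as
    r(θ) = (cos θ, sin θ, z(θ)).
The arc-length element is
    ds = sqrt(1 + (dz/dθ)^2) dθ,
so the Lagrangian is L = sqrt(1 + z'^2).
L depends on z' only, not on z or θ, so ∂L/∂z = 0 and
    ∂L/∂z' = z' / sqrt(1 + z'^2).
The Euler-Lagrange equation gives
    d/dθ( z' / sqrt(1 + z'^2) ) = 0,
so z' is constant. Integrating once:
    z(θ) = a θ + b,
a helix on the cylinder (a straight line when the cylinder is unrolled). The constants a, b are determined by the endpoint conditions.
With endpoint conditions z(0) = -5 and z(4π/3) = 2: from z(0) = b we get b = -5, and a·4π/3 + -5 = 2 gives a = 21/(4π), so
    z(θ) = (21/(4π)) θ − 5.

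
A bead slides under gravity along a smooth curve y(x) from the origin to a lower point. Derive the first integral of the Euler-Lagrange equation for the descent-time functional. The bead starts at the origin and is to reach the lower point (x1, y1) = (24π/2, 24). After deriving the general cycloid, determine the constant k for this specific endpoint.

The Lagrangian L = sqrt((1 + y'^2) / y) has no explicit x dependence, so the Beltrami identity applies:
    L − y' ∂L/∂y' = C.
Compute ∂L/∂y' = y' / sqrt(y (1 + y'^2)).
Substitute:
    sqrt((1 + y'^2)/y) − y'·y' / sqrt(y (1 + y'^2))
    = (1 + y'^2) / sqrt(y (1 + y'^2)) − y'^2 / sqrt(y (1 + y'^2))
    = 1 / sqrt(y (1 + y'^2)) = C.
Squaring and rearranging gives the first integral
    y (1 + y'^2) = 1/C^2 =: k   (constant).
Solving this first-order ODE by the substitution
    y = (k/2)(1 − cos θ)
yields the cycloid parameterisation
    x(θ) = (k/2)(θ − sin θ),   y(θ) = (k/2)(1 − cos θ).
The constant k is fixed by the endpoint condition.
Now fit the given lower endpoint (x1, y1) = (24π/2, 24). At the bottom of the first arch (θ = π), the parametric equations give
    y(π) = (k/2)(1 − cos π) = k,
    x(π) = (k/2)(π − sin π) = kπ/2.
Matching y(π) = 24 gives k = 24, consistent with x(π) = 24π/2. Therefore the specific cycloid is
    x(θ) = (24/2)(θ − sin θ),   y(θ) = (24/2)(1 − cos θ).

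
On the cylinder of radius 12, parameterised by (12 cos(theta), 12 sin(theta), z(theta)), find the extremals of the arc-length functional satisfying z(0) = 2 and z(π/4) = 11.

Parameterise the cylinder of radius R = 12 as
    r(θ) = (12 cos θ, 12 sin θ, z(θ)).
The arc-length element is
    ds = sqrt(144 + (dz/dθ)^2) dθ,
so the Lagrangian is L = sqrt(144 + z'^2).
L depends on z' only, not on z or θ, so ∂L/∂z = 0 and
    ∂L/∂z' = z' / sqrt(144 + z'^2).
The Euler-Lagrange equation gives
    d/dθ( z' / sqrt(144 + z'^2) ) = 0,
so z' is constant. Integrating once:
    z(θ) = a θ + b,
a helix on the cylinder (a straight line when the cylinder is unrolled). The constants a, b are determined by the endpoint conditions.
With endpoint conditions z(0) = 2 and z(π/4) = 11: from z(0) = b we get b = 2, and a·π/4 + 2 = 11 gives a = 36/π, so
    z(θ) = (36/π) θ + 2.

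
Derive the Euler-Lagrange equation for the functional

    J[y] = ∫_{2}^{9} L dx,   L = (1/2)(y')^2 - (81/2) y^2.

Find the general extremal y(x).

The Lagrangian is L = (1/2)(y')^2 - (81/2) y^2.
∂L/∂y = -81y.
∂L/∂y' = y'.
The Euler-Lagrange equation d/dx(∂L/∂y') − ∂L/∂y = 0 becomes:
    y'' + 81 y = 0
General solution: y(x) = A sin(9x) + B cos(9x), where A and B are arbitrary constants fixed by the endpoint conditions.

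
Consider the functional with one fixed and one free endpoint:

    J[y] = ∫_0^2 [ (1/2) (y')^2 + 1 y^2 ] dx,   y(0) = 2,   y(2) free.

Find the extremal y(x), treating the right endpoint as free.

The Lagrangian L = (1/2) (y')^2 + 1 y^2 gives
    ∂L/∂y = 2 y,   ∂L/∂y' = y'.
Euler-Lagrange: y'' − 2 y = 0.
With k = sqrt(2), the general solution is
    y(x) = A cosh(sqrt(2) x) + B sinh(sqrt(2) x).
Fixed left endpoint y(0) = 2 ⇒ A = 2.
The right endpoint x = 2 is free, so the natural (transversality) condition is ∂L/∂y' |_{x=2} = 0, i.e. y'(2) = 0.
Compute y'(x) = A k sinh(k x) + B k cosh(k x), so
    y'(2) = A k sinh(k·2) + B k cosh(k·2) = 0
    ⇒ B = −A tanh(k·2) = − 2 tanh(sqrt(2)·2).
Therefore the extremal is
    y(x) = 2 cosh(sqrt(2) x) − 2 tanh(sqrt(2)·2) sinh(sqrt(2) x).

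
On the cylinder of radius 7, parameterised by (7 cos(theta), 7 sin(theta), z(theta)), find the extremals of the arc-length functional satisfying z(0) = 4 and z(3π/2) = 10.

Parameterise the cylinder of radius R = 7 as
    r(θ) = (7 cos θ, 7 sin θ, z(θ)).
The arc-length element is
    ds = sqrt(49 + (dz/dθ)^2) dθ,
so the Lagrangian is L = sqrt(49 + z'^2).
L depends on z' only, not on z or θ, so ∂L/∂z = 0 and
    ∂L/∂z' = z' / sqrt(49 + z'^2).
The Euler-Lagrange equation gives
    d/dθ( z' / sqrt(49 + z'^2) ) = 0,
so z' is constant. Integrating once:
    z(θ) = a θ + b,
a helix on the cylinder (a straight line when the cylinder is unrolled). The constants a, b are determined by the endpoint conditions.
With endpoint conditions z(0) = 4 and z(3π/2) = 10: from z(0) = b we get b = 4, and a·3π/2 + 4 = 10 gives a = 4/π, so
    z(θ) = (4/π) θ + 4.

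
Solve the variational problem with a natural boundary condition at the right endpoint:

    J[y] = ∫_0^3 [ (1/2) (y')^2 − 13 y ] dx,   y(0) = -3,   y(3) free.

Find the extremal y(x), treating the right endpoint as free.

The Lagrangian L = (1/2) (y')^2 − 13 y gives
    ∂L/∂y = −13,   ∂L/∂y' = y'.
Euler-Lagrange: d/dx(y') − (−13) = 0, i.e. y'' + 13 = 0, so
    y(x) = −(13/2) x^2 + C1 x + C2.
Fixed left endpoint y(0) = -3 ⇒ C2 = -3.
The right endpoint x = 3 is free, so the natural (transversality) condition is ∂L/∂y' |_{x=3} = 0, i.e. y'(3) = 0.
Compute y'(x) = −13 x + C1, so y'(3) = −39 + C1 = 0 ⇒ C1 = 39.
Therefore the extremal is
    y(x) = −(13/2) x^2 + 39 x − 3.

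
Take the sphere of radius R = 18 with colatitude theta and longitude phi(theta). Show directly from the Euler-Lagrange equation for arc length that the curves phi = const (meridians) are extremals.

On the sphere of radius R = 18 with spherical coordinates (θ, φ), the induced metric is
    ds^2 = 324(dθ^2 + sin^2(θ) dφ^2).
Using θ as the parameter, the arc-length functional becomes
    J[φ] = ∫ 18 sqrt(1 + sin^2(θ) (dφ/dθ)^2) dθ.
So L = 18 sqrt(1 + sin^2(θ) φ'^2). Compute
    ∂L/∂φ = 0  (L has no explicit φ dependence),
    ∂L/∂φ' = 18 sin^2(θ) φ' / sqrt(1 + sin^2(θ) φ'^2).
For the candidate φ(θ) = c (constant), φ' = 0, so ∂L/∂φ' evaluated along the candidate vanishes, and ∂L/∂φ is identically zero. Hence
    d/dθ(∂L/∂φ') − ∂L/∂φ = 0
is satisfied. Therefore meridians φ = const are extremals of arc length — they are geodesics on the sphere.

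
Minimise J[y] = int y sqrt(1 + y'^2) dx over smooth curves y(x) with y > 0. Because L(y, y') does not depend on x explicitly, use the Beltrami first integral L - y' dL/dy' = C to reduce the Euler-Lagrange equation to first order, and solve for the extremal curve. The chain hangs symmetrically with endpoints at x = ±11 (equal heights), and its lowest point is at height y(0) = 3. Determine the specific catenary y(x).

The Lagrangian L(y, y') = y sqrt(1 + y'^2) has no explicit x dependence, so the Beltrami identity applies:
    L − y' ∂L/∂y' = C.
Compute ∂L/∂y' = y · y' / sqrt(1 + y'^2). Then
    L − y' ∂L/∂y'
    = y sqrt(1 + y'^2) − y · y'^2 / sqrt(1 + y'^2)
    = y (1 + y'^2 − y'^2) / sqrt(1 + y'^2)
    = y / sqrt(1 + y'^2) = C.
Squaring gives y^2 = C^2 (1 + y'^2), i.e.
    y'^2 = y^2 / C^2 − 1.
Separating variables,
    dy / sqrt(y^2 − C^2) = dx / C,
and integrating gives arccosh(y / C) = (x − a)/C, so
    y(x) = C cosh((x − a)/C),
the catenary. The constants C and a are fixed by the two endpoint conditions (and, for the hanging-chain problem, the length constraint selects C).
Now fit the given data. The endpoints x = ±11 are symmetric at equal height, so the catenary is even about its minimum: a = 0 and y(x) = C cosh(x/C). The lowest point is y(0) = C cosh(0) = C, and we are told y(0) = 3, so C = 3. Therefore
    y(x) = 3 cosh(x/3),
and at the endpoints
    y(±11) = 3 cosh(11/3).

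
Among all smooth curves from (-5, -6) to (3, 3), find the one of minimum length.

Arc-length functional: J[y] = ∫ sqrt(1 + (y')^2) dx.
Lagrangian L = sqrt(1 + (y')^2) has no explicit y dependence, so ∂L/∂y = 0 and the Euler-Lagrange equation gives
    d/dx( y' / sqrt(1 + (y')^2) ) = 0  ⇒  y' / sqrt(1 + (y')^2) = const.
Hence y' is constant, so y(x) is affine.
Fitting the endpoints (-5, -6) and (3, 3):
    slope m = (3 − (-6)) / (3 − (-5)) = 9/8,
    intercept c = (-6) − m·(-5) = -3/8.
Extremal: y(x) = (9/8) x - 3/8.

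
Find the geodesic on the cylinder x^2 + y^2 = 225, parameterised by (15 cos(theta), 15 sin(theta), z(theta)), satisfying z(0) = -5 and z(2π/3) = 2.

Parameterise the cylinder of radius R = 15 as
    r(θ) = (15 cos θ, 15 sin θ, z(θ)).
The arc-length element is
    ds = sqrt(225 + (dz/dθ)^2) dθ,
so the Lagrangian is L = sqrt(225 + z'^2).
L depends on z' only, not on z or θ, so ∂L/∂z = 0 and
    ∂L/∂z' = z' / sqrt(225 + z'^2).
The Euler-Lagrange equation gives
    d/dθ( z' / sqrt(225 + z'^2) ) = 0,
so z' is constant. Integrating once:
    z(θ) = a θ + b,
a helix on the cylinder (a straight line when the cylinder is unrolled). The constants a, b are determined by the endpoint conditions.
With endpoint conditions z(0) = -5 and z(2π/3) = 2: from z(0) = b we get b = -5, and a·2π/3 + -5 = 2 gives a = 21/(2π), so
    z(θ) = (21/(2π)) θ − 5.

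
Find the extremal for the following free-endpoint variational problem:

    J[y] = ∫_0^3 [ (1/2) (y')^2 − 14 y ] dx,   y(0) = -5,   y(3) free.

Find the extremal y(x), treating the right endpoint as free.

The Lagrangian L = (1/2) (y')^2 − 14 y gives
    ∂L/∂y = −14,   ∂L/∂y' = y'.
Euler-Lagrange: d/dx(y') − (−14) = 0, i.e. y'' + 14 = 0, so
    y(x) = −(14/2) x^2 + C1 x + C2.
Fixed left endpoint y(0) = -5 ⇒ C2 = -5.
The right endpoint x = 3 is free, so the natural (transversality) condition is ∂L/∂y' |_{x=3} = 0, i.e. y'(3) = 0.
Compute y'(x) = −14 x + C1, so y'(3) = −42 + C1 = 0 ⇒ C1 = 42.
Therefore the extremal is
    y(x) = −7 x^2 + 42 x − 5.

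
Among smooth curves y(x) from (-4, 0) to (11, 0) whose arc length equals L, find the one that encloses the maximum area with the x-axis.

Set up the augmented Lagrangian using a multiplier λ for the length constraint:
    F(y, y') = y − λ sqrt(1 + y'^2).
F has no explicit x dependence, so the Beltrami identity yields a first integral
    F − y' ∂F/∂y' = C.
Compute ∂F/∂y' = −λ y' / sqrt(1 + y'^2). Then
    y − λ sqrt(1 + y'^2) + λ y'^2 / sqrt(1 + y'^2) = C
    ⇒  y − λ / sqrt(1 + y'^2) = C.
Solving for y' and integrating gives
    (x − a)^2 + (y − b)^2 = λ^2,
a circular arc of radius λ. The constants a, b are determined by the endpoint conditions y(-4) = y(11) = 0, and λ is fixed implicitly by the length constraint
    ∫_{-4}^{11} sqrt(1 + y'^2) dx = L.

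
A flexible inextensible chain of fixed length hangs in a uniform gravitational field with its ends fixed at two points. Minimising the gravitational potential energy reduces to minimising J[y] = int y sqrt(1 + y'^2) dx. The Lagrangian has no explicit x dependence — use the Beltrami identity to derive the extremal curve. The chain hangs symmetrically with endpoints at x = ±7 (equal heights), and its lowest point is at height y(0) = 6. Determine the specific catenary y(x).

The Lagrangian L(y, y') = y sqrt(1 + y'^2) has no explicit x dependence, so the Beltrami identity applies:
    L − y' ∂L/∂y' = C.
Compute ∂L/∂y' = y · y' / sqrt(1 + y'^2). Then
    L − y' ∂L/∂y'
    = y sqrt(1 + y'^2) − y · y'^2 / sqrt(1 + y'^2)
    = y (1 + y'^2 − y'^2) / sqrt(1 + y'^2)
    = y / sqrt(1 + y'^2) = C.
Squaring gives y^2 = C^2 (1 + y'^2), i.e.
    y'^2 = y^2 / C^2 − 1.
Separating variables,
    dy / sqrt(y^2 − C^2) = dx / C,
and integrating gives arccosh(y / C) = (x − a)/C, so
    y(x) = C cosh((x − a)/C),
the catenary. The constants C and a are fixed by the two endpoint conditions (and, for the hanging-chain problem, the length constraint selects C).
Now fit the given data. The endpoints x = ±7 are symmetric at equal height, so the catenary is even about its minimum: a = 0 and y(x) = C cosh(x/C). The lowest point is y(0) = C cosh(0) = C, and we are told y(0) = 6, so C = 6. Therefore
    y(x) = 6 cosh(x/6),
and at the endpoints
    y(±7) = 6 cosh(7/6).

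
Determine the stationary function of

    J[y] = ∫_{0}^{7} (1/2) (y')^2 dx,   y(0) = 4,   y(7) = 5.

The Lagrangian is L = (1/2) (y')^2.
Compute ∂L/∂y = 0, ∂L/∂y' = y'.
The Euler-Lagrange equation d/dx(∂L/∂y') − ∂L/∂y = 0 reduces to
    y'' = 0.
Its general solution is
    y(x) = A x + B,
with A, B fixed by the endpoint conditions.
Applying the endpoint conditions y(0) = 4 and y(7) = 5: solve A·0 + B = 4 and A·7 + B = 5. Subtracting gives A(7 − 0) = 5 − 4, so A = 1/7, and B = 4 − A·0 = 4. Therefore
    y(x) = (1/7) x + 4.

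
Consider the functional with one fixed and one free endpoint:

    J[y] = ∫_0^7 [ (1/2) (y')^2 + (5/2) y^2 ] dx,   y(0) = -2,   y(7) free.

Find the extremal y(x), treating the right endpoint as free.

The Lagrangian L = (1/2) (y')^2 + (5/2) y^2 gives
    ∂L/∂y = 5 y,   ∂L/∂y' = y'.
Euler-Lagrange: y'' − 5 y = 0.
With k = sqrt(5), the general solution is
    y(x) = A cosh(sqrt(5) x) + B sinh(sqrt(5) x).
Fixed left endpoint y(0) = -2 ⇒ A = -2.
The right endpoint x = 7 is free, so the natural (transversality) condition is ∂L/∂y' |_{x=7} = 0, i.e. y'(7) = 0.
Compute y'(x) = A k sinh(k x) + B k cosh(k x), so
    y'(7) = A k sinh(k·7) + B k cosh(k·7) = 0
    ⇒ B = −A tanh(k·7) = 2 tanh(sqrt(5)·7).
Therefore the extremal is
    y(x) = −2 cosh(sqrt(5) x) + 2 tanh(sqrt(5)·7) sinh(sqrt(5) x).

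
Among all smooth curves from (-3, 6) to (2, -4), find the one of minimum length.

Arc-length functional: J[y] = ∫ sqrt(1 + (y')^2) dx.
Lagrangian L = sqrt(1 + (y')^2) has no explicit y dependence, so ∂L/∂y = 0 and the Euler-Lagrange equation gives
    d/dx( y' / sqrt(1 + (y')^2) ) = 0  ⇒  y' / sqrt(1 + (y')^2) = const.
Hence y' is constant, so y(x) is affine.
Fitting the endpoints (-3, 6) and (2, -4):
    slope m = ((-4) − 6) / (2 − (-3)) = -2,
    intercept c = 6 − m·(-3) = 0.
Extremal: y(x) = -2 x.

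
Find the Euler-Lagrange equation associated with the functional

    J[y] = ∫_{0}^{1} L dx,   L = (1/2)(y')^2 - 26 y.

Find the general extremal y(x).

The Lagrangian is L = (1/2)(y')^2 - 26 y.
∂L/∂y = -26.
∂L/∂y' = y'.
The Euler-Lagrange equation d/dx(∂L/∂y') − ∂L/∂y = 0 becomes:
    y'' + 26 = 0
General solution: y(x) = -13 x^2 + A x + B, where A and B are arbitrary constants fixed by the endpoint conditions.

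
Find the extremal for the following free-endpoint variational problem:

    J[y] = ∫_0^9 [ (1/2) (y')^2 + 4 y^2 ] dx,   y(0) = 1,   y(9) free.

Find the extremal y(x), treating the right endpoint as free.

The Lagrangian L = (1/2) (y')^2 + 4 y^2 gives
    ∂L/∂y = 8 y,   ∂L/∂y' = y'.
Euler-Lagrange: y'' − 8 y = 0.
With k = sqrt(8), the general solution is
    y(x) = A cosh(sqrt(8) x) + B sinh(sqrt(8) x).
Fixed left endpoint y(0) = 1 ⇒ A = 1.
The right endpoint x = 9 is free, so the natural (transversality) condition is ∂L/∂y' |_{x=9} = 0, i.e. y'(9) = 0.
Compute y'(x) = A k sinh(k x) + B k cosh(k x), so
    y'(9) = A k sinh(k·9) + B k cosh(k·9) = 0
    ⇒ B = −A tanh(k·9) = − tanh(sqrt(8)·9).
Therefore the extremal is
    y(x) = cosh(sqrt(8) x) − tanh(sqrt(8)·9) sinh(sqrt(8) x).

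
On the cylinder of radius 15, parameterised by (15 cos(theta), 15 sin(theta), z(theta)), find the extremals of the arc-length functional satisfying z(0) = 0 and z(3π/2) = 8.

Parameterise the cylinder of radius R = 15 as
    r(θ) = (15 cos θ, 15 sin θ, z(θ)).
The arc-length element is
    ds = sqrt(225 + (dz/dθ)^2) dθ,
so the Lagrangian is L = sqrt(225 + z'^2).
L depends on z' only, not on z or θ, so ∂L/∂z = 0 and
    ∂L/∂z' = z' / sqrt(225 + z'^2).
The Euler-Lagrange equation gives
    d/dθ( z' / sqrt(225 + z'^2) ) = 0,
so z' is constant. Integrating once:
    z(θ) = a θ + b,
a helix on the cylinder (a straight line when the cylinder is unrolled). The constants a, b are determined by the endpoint conditions.
With endpoint conditions z(0) = 0 and z(3π/2) = 8: from z(0) = b we get b = 0, and a·3π/2 + 0 = 8 gives a = 16/(3π), so
    z(θ) = (16/(3π)) θ.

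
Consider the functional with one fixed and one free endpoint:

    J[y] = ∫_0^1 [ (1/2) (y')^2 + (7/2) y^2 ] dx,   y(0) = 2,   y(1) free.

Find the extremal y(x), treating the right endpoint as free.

The Lagrangian L = (1/2) (y')^2 + (7/2) y^2 gives
    ∂L/∂y = 7 y,   ∂L/∂y' = y'.
Euler-Lagrange: y'' − 7 y = 0.
With k = sqrt(7), the general solution is
    y(x) = A cosh(sqrt(7) x) + B sinh(sqrt(7) x).
Fixed left endpoint y(0) = 2 ⇒ A = 2.
The right endpoint x = 1 is free, so the natural (transversality) condition is ∂L/∂y' |_{x=1} = 0, i.e. y'(1) = 0.
Compute y'(x) = A k sinh(k x) + B k cosh(k x), so
    y'(1) = A k sinh(k·1) + B k cosh(k·1) = 0
    ⇒ B = −A tanh(k·1) = − 2 tanh(sqrt(7)·1).
Therefore the extremal is
    y(x) = 2 cosh(sqrt(7) x) − 2 tanh(sqrt(7)·1) sinh(sqrt(7) x).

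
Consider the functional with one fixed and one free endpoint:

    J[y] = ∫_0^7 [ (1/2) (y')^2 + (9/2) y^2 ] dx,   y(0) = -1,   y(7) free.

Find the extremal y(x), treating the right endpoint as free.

The Lagrangian L = (1/2) (y')^2 + (9/2) y^2 gives
    ∂L/∂y = 9 y,   ∂L/∂y' = y'.
Euler-Lagrange: y'' − 9 y = 0.
With k = 3, the general solution is
    y(x) = A cosh(3 x) + B sinh(3 x).
Fixed left endpoint y(0) = -1 ⇒ A = -1.
The right endpoint x = 7 is free, so the natural (transversality) condition is ∂L/∂y' |_{x=7} = 0, i.e. y'(7) = 0.
Compute y'(x) = A k sinh(k x) + B k cosh(k x), so
    y'(7) = A k sinh(k·7) + B k cosh(k·7) = 0
    ⇒ B = −A tanh(k·7) = tanh(3·7).
Therefore the extremal is
    y(x) = −cosh(3 x) + tanh(3·7) sinh(3 x).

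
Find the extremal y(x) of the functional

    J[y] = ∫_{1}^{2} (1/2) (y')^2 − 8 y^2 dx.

The Lagrangian is L = (1/2) (y')^2 − 8 y^2.
Compute ∂L/∂y = -16y, ∂L/∂y' = y'.
The Euler-Lagrange equation d/dx(∂L/∂y') − ∂L/∂y = 0 reduces to
    y'' + 16 y = 0.
Its general solution is
    y(x) = A sin(4x) + B cos(4x),
with A, B fixed by the endpoint conditions.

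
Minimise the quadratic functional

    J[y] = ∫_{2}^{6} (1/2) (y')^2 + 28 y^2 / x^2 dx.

The Lagrangian is L = (1/2) (y')^2 + 28 y^2 / x^2.
Compute ∂L/∂y = 56y/x^2, ∂L/∂y' = y'.
The Euler-Lagrange equation d/dx(∂L/∂y') − ∂L/∂y = 0 reduces to
    y'' − 56/x^2 · y = 0  (x > 0).
Its general solution is
    y(x) = A x^8 + B x^(-7),
with A, B fixed by the endpoint conditions.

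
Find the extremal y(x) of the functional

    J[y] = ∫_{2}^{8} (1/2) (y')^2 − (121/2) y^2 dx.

The Lagrangian is L = (1/2) (y')^2 − (121/2) y^2.
Compute ∂L/∂y = -121y, ∂L/∂y' = y'.
The Euler-Lagrange equation d/dx(∂L/∂y') − ∂L/∂y = 0 reduces to
    y'' + 121 y = 0.
Its general solution is
    y(x) = A sin(11x) + B cos(11x),
with A, B fixed by the endpoint conditions.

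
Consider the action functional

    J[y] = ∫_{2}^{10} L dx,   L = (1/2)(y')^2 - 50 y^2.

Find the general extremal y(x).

The Lagrangian is L = (1/2)(y')^2 - 50 y^2.
∂L/∂y = -100y.
∂L/∂y' = y'.
The Euler-Lagrange equation d/dx(∂L/∂y') − ∂L/∂y = 0 becomes:
    y'' + 100 y = 0
General solution: y(x) = A sin(10x) + B cos(10x), where A and B are arbitrary constants fixed by the endpoint conditions.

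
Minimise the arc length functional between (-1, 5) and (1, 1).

Arc-length functional: J[y] = ∫ sqrt(1 + (y')^2) dx.
Lagrangian L = sqrt(1 + (y')^2) has no explicit y dependence, so ∂L/∂y = 0 and the Euler-Lagrange equation gives
    d/dx( y' / sqrt(1 + (y')^2) ) = 0  ⇒  y' / sqrt(1 + (y')^2) = const.
Hence y' is constant, so y(x) is affine.
Fitting the endpoints (-1, 5) and (1, 1):
    slope m = (1 − 5) / (1 − (-1)) = -2,
    intercept c = 5 − m·(-1) = 3.
Extremal: y(x) = -2 x + 3.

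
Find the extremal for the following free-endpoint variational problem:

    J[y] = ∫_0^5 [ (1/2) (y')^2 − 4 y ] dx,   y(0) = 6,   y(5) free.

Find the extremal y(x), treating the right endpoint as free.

The Lagrangian L = (1/2) (y')^2 − 4 y gives
    ∂L/∂y = −4,   ∂L/∂y' = y'.
Euler-Lagrange: d/dx(y') − (−4) = 0, i.e. y'' + 4 = 0, so
    y(x) = −(4/2) x^2 + C1 x + C2.
Fixed left endpoint y(0) = 6 ⇒ C2 = 6.
The right endpoint x = 5 is free, so the natural (transversality) condition is ∂L/∂y' |_{x=5} = 0, i.e. y'(5) = 0.
Compute y'(x) = −4 x + C1, so y'(5) = −20 + C1 = 0 ⇒ C1 = 20.
Therefore the extremal is
    y(x) = −2 x^2 + 20 x + 6.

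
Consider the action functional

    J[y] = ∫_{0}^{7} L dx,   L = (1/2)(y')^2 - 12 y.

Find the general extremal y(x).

The Lagrangian is L = (1/2)(y')^2 - 12 y.
∂L/∂y = -12.
∂L/∂y' = y'.
The Euler-Lagrange equation d/dx(∂L/∂y') − ∂L/∂y = 0 becomes:
    y'' + 12 = 0
General solution: y(x) = -6 x^2 + A x + B, where A and B are arbitrary constants fixed by the endpoint conditions.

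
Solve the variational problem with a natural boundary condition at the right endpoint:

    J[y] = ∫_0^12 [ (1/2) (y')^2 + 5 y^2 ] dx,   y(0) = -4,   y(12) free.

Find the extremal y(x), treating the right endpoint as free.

The Lagrangian L = (1/2) (y')^2 + 5 y^2 gives
    ∂L/∂y = 10 y,   ∂L/∂y' = y'.
Euler-Lagrange: y'' − 10 y = 0.
With k = sqrt(10), the general solution is
    y(x) = A cosh(sqrt(10) x) + B sinh(sqrt(10) x).
Fixed left endpoint y(0) = -4 ⇒ A = -4.
The right endpoint x = 12 is free, so the natural (transversality) condition is ∂L/∂y' |_{x=12} = 0, i.e. y'(12) = 0.
Compute y'(x) = A k sinh(k x) + B k cosh(k x), so
    y'(12) = A k sinh(k·12) + B k cosh(k·12) = 0
    ⇒ B = −A tanh(k·12) = 4 tanh(sqrt(10)·12).
Therefore the extremal is
    y(x) = −4 cosh(sqrt(10) x) + 4 tanh(sqrt(10)·12) sinh(sqrt(10) x).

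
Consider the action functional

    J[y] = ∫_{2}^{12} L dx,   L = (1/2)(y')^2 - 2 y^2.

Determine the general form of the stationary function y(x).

The Lagrangian is L = (1/2)(y')^2 - 2 y^2.
∂L/∂y = -4y.
∂L/∂y' = y'.
The Euler-Lagrange equation d/dx(∂L/∂y') − ∂L/∂y = 0 becomes:
    y'' + 4 y = 0
General solution: y(x) = A sin(2x) + B cos(2x), where A and B are arbitrary constants fixed by the endpoint conditions.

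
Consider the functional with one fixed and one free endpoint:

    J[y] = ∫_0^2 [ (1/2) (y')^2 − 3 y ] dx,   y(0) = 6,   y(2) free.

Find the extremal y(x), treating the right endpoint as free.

The Lagrangian L = (1/2) (y')^2 − 3 y gives
    ∂L/∂y = −3,   ∂L/∂y' = y'.
Euler-Lagrange: d/dx(y') − (−3) = 0, i.e. y'' + 3 = 0, so
    y(x) = −(3/2) x^2 + C1 x + C2.
Fixed left endpoint y(0) = 6 ⇒ C2 = 6.
The right endpoint x = 2 is free, so the natural (transversality) condition is ∂L/∂y' |_{x=2} = 0, i.e. y'(2) = 0.
Compute y'(x) = −3 x + C1, so y'(2) = −6 + C1 = 0 ⇒ C1 = 6.
Therefore the extremal is
    y(x) = −(3/2) x^2 + 6 x + 6.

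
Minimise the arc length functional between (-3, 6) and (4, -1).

Arc-length functional: J[y] = ∫ sqrt(1 + (y')^2) dx.
Lagrangian L = sqrt(1 + (y')^2) has no explicit y dependence, so ∂L/∂y = 0 and the Euler-Lagrange equation gives
    d/dx( y' / sqrt(1 + (y')^2) ) = 0  ⇒  y' / sqrt(1 + (y')^2) = const.
Hence y' is constant, so y(x) is affine.
Fitting the endpoints (-3, 6) and (4, -1):
    slope m = ((-1) − 6) / (4 − (-3)) = -1,
    intercept c = 6 − m·(-3) = 3.
Extremal: y(x) = -x + 3.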